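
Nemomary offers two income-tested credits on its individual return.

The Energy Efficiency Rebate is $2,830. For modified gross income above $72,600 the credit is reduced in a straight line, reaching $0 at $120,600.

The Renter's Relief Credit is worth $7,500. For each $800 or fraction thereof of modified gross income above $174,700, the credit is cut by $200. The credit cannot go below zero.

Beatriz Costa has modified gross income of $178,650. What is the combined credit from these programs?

Energy Efficiency Rebate: $178,650 is at or above $120,600, so the credit is $0.
Renter's Relief Credit: income exceeds $174,700 by $3,950, which is 5 full-or-partial $800 increments; reduction = 5 × $200 = $1,000, leaving $6,500.
Total: $0 + $6,500 = $6,500.

$6,500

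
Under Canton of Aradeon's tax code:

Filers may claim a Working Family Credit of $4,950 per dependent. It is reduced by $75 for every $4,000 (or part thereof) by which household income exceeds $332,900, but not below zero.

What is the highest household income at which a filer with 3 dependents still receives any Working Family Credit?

Full credit = 3 × $4,950 = $14,850.
After 197 increments the reduction is 197 × $75 = $14,775, leaving $75; one more increment wipes it out. Increment 197 ends at excess 197 × $4,000 = $788,000, so the highest qualifying income is $332,900 + $788,000 = $1,120,900.

$1,120,900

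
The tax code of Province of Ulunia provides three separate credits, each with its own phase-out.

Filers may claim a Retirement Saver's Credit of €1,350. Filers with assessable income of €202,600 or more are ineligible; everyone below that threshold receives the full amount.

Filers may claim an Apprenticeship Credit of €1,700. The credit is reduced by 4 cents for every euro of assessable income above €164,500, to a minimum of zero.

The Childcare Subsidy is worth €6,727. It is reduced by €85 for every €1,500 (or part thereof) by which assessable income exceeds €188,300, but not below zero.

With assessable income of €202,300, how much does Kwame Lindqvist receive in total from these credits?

€7,415

Retirement Saver's Credit: €202,300 is below the €202,600 cutoff, so the full €1,350 applies.
Apprenticeship Credit: 4% of the €37,800 excess over €164,500 is €1,512; credit = €1,700 − €1,512 = €188.
Childcare Subsidy: income exceeds €188,300 by €14,000, which is 10 full-or-partial €1,500 increments; reduction = 10 × €85 = €850, leaving €5,877.
Total: €1,350 + €188 + €5,877 = €7,415.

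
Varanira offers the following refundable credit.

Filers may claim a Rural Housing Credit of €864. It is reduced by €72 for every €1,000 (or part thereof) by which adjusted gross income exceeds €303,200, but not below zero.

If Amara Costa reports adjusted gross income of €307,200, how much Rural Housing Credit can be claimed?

Rural Housing Credit: income exceeds €303,200 by €4,000, which is 4 full-or-partial €1,000 increments; reduction = 4 × €72 = €288, leaving €576.

€576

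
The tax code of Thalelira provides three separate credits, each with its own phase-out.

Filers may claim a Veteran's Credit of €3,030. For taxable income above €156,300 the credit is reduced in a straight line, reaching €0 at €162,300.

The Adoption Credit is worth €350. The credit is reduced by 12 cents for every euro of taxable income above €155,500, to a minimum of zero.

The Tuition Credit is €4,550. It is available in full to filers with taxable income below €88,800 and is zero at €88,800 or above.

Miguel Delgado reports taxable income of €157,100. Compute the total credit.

Veteran's Credit: €157,100 is €800 into a €6,000 phase-out range, leaving 5,200/6,000 of the credit: €3,030 × 5,200/6,000 = €2,626.
Adoption Credit: 12% of the €1,600 excess over €155,500 is €192; credit = €350 − €192 = €158.
Tuition Credit: €157,100 meets or exceeds the €88,800 cutoff, so the credit is €0.
Total: €2,626 + €158 + €0 = €2,784.

€2,784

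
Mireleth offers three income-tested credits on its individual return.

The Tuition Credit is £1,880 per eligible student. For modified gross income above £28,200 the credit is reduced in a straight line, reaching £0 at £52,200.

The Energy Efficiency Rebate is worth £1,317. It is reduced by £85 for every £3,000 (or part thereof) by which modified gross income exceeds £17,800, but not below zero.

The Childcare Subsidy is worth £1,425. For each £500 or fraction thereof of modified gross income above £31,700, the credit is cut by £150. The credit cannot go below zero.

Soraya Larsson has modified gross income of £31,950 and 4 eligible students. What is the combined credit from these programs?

Tuition Credit: base = 4 × £1,880 = £7,520. £31,950 is £3,750 into a £24,000 phase-out range, leaving 20,250/24,000 of the credit: £7,520 × 20,250/24,000 = £6,345.
Energy Efficiency Rebate: income exceeds £17,800 by £14,150, which is 5 full-or-partial £3,000 increments; reduction = 5 × £85 = £425, leaving £892.
Childcare Subsidy: income exceeds £31,700 by £250, which is 1 full-or-partial £500 increment; reduction = 1 × £150 = £150, leaving £1,275.
Total: £6,345 + £892 + £1,275 = £8,512.

£8,512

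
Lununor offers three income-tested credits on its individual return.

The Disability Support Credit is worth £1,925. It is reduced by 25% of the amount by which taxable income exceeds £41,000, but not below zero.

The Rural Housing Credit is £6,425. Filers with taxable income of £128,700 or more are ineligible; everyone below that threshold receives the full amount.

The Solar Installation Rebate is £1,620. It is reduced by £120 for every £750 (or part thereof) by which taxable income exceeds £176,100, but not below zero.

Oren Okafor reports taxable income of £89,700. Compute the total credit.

£8,045

Disability Support Credit: 25% of the £48,700 excess over £41,000 is £12,175 ≥ base, so the credit is £0.
Rural Housing Credit: £89,700 is below the £128,700 cutoff, so the full £6,425 applies.
Solar Installation Rebate: £89,700 is at or below the £176,100 threshold, so the full £1,620 applies.
Total: £0 + £6,425 + £1,620 = £8,045.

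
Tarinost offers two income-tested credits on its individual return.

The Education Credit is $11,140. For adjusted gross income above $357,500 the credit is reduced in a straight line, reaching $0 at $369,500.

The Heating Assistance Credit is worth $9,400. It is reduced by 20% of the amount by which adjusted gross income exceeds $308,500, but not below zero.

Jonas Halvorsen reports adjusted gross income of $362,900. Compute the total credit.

$6,127

Education Credit: $362,900 is $5,400 into a $12,000 phase-out range, leaving 6,600/12,000 of the credit: $11,140 × 6,600/12,000 = $6,127.
Heating Assistance Credit: 20% of the $54,400 excess over $308,500 is $10,880 ≥ base, so the credit is $0.
Total: $6,127 + $0 = $6,127.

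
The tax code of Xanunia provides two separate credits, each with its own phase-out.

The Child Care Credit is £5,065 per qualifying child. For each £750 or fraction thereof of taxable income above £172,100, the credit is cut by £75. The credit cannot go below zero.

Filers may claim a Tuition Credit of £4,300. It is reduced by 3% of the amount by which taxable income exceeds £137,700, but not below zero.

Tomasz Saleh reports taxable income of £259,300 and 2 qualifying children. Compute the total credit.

Child Care Credit: base = 2 × £5,065 = £10,130. income exceeds £172,100 by £87,200, which is 117 full-or-partial £750 increments; reduction = 117 × £75 = £8,775, leaving £1,355.
Tuition Credit: 3% of the £121,600 excess over £137,700 is £3,648; credit = £4,300 − £3,648 = £652.
Total: £1,355 + £652 = £2,007.

£2,007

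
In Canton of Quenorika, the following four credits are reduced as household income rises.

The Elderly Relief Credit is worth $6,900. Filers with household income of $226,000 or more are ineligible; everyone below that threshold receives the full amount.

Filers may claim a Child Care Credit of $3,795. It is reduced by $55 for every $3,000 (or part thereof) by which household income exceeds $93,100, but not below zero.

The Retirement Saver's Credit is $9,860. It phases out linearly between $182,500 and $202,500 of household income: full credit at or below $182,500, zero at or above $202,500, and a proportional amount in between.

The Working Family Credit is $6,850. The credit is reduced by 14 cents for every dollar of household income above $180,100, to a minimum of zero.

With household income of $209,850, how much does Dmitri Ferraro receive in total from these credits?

$11,235

Elderly Relief Credit: $209,850 is below the $226,000 cutoff, so the full $6,900 applies.
Child Care Credit: income exceeds $93,100 by $116,750, which is 39 full-or-partial $3,000 increments; reduction = 39 × $55 = $2,145, leaving $1,650.
Retirement Saver's Credit: $209,850 is at or above $202,500, so the credit is $0.
Working Family Credit: 14% of the $29,750 excess over $180,100 is $4,165; credit = $6,850 − $4,165 = $2,685.
Total: $6,900 + $1,650 + $0 + $2,685 = $11,235.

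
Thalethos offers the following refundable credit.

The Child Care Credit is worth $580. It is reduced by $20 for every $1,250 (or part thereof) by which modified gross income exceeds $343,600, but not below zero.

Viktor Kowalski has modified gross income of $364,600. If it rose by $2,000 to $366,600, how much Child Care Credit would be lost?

At $364,600 — income exceeds $343,600 by $21,000, which is 17 full-or-partial $1,250 increments; reduction = 17 × $20 = $340, leaving $240.
At $366,600 — income exceeds $343,600 by $23,000, which is 19 full-or-partial $1,250 increments; reduction = 19 × $20 = $380, leaving $200.
Lost: $240 − $200 = $40.

$40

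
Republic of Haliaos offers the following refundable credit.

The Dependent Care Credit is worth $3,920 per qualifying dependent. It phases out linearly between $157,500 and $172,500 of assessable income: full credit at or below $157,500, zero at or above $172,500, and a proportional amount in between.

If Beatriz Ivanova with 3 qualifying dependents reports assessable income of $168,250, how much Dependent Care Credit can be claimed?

Dependent Care Credit: base = 3 × $3,920 = $11,760. $168,250 is $10,750 into a $15,000 phase-out range, leaving 4,250/15,000 of the credit: $11,760 × 4,250/15,000 = $3,332.

$3,332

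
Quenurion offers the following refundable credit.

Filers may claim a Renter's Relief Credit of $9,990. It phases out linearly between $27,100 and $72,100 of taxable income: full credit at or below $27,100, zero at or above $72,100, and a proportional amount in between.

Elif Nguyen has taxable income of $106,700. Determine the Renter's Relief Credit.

$0

Renter's Relief Credit: $106,700 is at or above $72,100, so the credit is $0.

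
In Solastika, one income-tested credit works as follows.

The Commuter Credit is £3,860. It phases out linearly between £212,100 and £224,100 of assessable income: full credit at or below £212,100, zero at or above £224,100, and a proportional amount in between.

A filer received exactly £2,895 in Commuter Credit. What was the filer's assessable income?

£215,100

£2,895 is 2,895/3,860 of the full £3,860, so 965/3,860 of the £12,000 range has been used: income = £212,100 + £12,000 × 965/3,860 = £215,100.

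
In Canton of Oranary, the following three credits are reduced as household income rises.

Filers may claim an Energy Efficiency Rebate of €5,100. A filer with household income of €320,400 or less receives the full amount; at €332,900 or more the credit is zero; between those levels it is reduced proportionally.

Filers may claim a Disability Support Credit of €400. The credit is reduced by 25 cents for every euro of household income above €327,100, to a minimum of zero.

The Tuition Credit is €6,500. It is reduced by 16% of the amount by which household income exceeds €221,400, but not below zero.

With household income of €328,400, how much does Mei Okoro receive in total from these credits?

Energy Efficiency Rebate: €328,400 is €8,000 into a €12,500 phase-out range, leaving 4,500/12,500 of the credit: €5,100 × 4,500/12,500 = €1,836.
Disability Support Credit: 25% of the €1,300 excess over €327,100 is €325; credit = €400 − €325 = €75.
Tuition Credit: 16% of the €107,000 excess over €221,400 is €17,120 ≥ base, so the credit is €0.
Total: €1,836 + €75 + €0 = €1,911.

€1,911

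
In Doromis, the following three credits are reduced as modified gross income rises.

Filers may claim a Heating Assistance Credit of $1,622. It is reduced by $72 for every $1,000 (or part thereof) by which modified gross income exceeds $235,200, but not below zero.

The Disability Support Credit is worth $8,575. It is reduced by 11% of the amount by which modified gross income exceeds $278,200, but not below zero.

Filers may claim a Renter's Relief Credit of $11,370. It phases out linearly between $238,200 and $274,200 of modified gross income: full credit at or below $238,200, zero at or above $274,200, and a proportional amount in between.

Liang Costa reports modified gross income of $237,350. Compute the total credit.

$21,351

Heating Assistance Credit: income exceeds $235,200 by $2,150, which is 3 full-or-partial $1,000 increments; reduction = 3 × $72 = $216, leaving $1,406.
Disability Support Credit: $237,350 is at or below the $278,200 threshold, so the full $8,575 applies.
Renter's Relief Credit: $237,350 is at or below the $238,200 threshold, so the full $11,370 applies.
Total: $1,406 + $8,575 + $11,370 = $21,351.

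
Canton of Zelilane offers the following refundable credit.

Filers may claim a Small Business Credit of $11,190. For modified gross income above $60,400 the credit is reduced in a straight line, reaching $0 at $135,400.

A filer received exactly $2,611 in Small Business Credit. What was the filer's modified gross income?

$117,900

$2,611 is 2,611/11,190 of the full $11,190, so 8,579/11,190 of the $75,000 range has been used: income = $60,400 + $75,000 × 8,579/11,190 = $117,900.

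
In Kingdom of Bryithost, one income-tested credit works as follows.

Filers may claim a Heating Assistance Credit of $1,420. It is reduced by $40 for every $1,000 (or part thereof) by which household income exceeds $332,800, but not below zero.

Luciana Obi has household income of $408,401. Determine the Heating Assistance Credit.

Heating Assistance Credit: income exceeds $332,800 by $75,601 → 76 increments × $40 = $3,040 ≥ base, so the credit is $0.

$0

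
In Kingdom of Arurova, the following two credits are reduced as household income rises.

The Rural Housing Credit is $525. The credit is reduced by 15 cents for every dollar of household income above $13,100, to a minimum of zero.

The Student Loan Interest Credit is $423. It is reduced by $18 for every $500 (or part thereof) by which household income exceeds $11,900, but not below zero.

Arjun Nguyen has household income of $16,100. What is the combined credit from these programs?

Rural Housing Credit: 15% of the $3,000 excess over $13,100 is $450; credit = $525 − $450 = $75.
Student Loan Interest Credit: income exceeds $11,900 by $4,200, which is 9 full-or-partial $500 increments; reduction = 9 × $18 = $162, leaving $261.
Total: $75 + $261 = $336.

$336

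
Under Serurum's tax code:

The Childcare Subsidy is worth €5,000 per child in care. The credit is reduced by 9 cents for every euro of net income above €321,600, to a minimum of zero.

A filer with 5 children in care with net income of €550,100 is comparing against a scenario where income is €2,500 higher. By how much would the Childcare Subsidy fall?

€225

At €550,100 — base = 5 × €5,000 = €25,000. 9% of the €228,500 excess over €321,600 is €20,565; credit = €25,000 − €20,565 = €4,435.
At €552,600 — base = 5 × €5,000 = €25,000. 9% of the €231,000 excess over €321,600 is €20,790; credit = €25,000 − €20,790 = €4,210.
Lost: €4,435 − €4,210 = €225.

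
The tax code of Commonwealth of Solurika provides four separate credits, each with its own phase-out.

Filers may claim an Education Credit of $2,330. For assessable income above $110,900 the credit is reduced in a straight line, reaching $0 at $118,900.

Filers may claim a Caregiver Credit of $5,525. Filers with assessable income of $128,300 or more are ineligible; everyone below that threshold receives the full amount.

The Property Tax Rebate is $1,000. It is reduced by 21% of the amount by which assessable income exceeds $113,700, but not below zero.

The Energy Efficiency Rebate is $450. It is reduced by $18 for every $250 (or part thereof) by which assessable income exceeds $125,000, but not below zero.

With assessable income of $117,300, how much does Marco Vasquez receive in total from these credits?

$6,685

Education Credit: $117,300 is $6,400 into a $8,000 phase-out range, leaving 1,600/8,000 of the credit: $2,330 × 1,600/8,000 = $466.
Caregiver Credit: $117,300 is below the $128,300 cutoff, so the full $5,525 applies.
Property Tax Rebate: 21% of the $3,600 excess over $113,700 is $756; credit = $1,000 − $756 = $244.
Energy Efficiency Rebate: $117,300 is at or below the $125,000 threshold, so the full $450 applies.
Total: $466 + $5,525 + $244 + $450 = $6,685.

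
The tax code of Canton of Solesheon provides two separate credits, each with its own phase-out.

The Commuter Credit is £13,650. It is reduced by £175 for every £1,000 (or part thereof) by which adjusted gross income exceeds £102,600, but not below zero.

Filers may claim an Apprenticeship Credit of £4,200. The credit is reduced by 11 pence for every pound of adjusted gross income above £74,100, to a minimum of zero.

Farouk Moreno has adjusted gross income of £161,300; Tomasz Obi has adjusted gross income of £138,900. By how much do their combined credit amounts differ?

£3,850

Farouk (£161,300): Commuter Credit: income exceeds £102,600 by £58,700, which is 59 full-or-partial £1,000 increments; reduction = 59 × £175 = £10,325, leaving £3,325. Apprenticeship Credit: 11% of the £87,200 excess over £74,100 is £9,592 ≥ base, so the credit is £0. total £3,325 + £0 = £3,325
Tomasz (£138,900): Commuter Credit: income exceeds £102,600 by £36,300, which is 37 full-or-partial £1,000 increments; reduction = 37 × £175 = £6,475, leaving £7,175. Apprenticeship Credit: 11% of the £64,800 excess over £74,100 is £7,128 ≥ base, so the credit is £0. total £7,175 + £0 = £7,175
Difference: |£3,325 − £7,175| = £3,850.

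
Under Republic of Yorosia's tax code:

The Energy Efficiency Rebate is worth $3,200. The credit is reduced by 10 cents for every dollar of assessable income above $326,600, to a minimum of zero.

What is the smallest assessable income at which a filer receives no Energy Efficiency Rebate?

The credit falls by 10% of each dollar above $326,600, so it reaches zero when the excess is $3,200 / 10% = $32,000: income = $326,600 + $32,000 = $358,600.

$358,600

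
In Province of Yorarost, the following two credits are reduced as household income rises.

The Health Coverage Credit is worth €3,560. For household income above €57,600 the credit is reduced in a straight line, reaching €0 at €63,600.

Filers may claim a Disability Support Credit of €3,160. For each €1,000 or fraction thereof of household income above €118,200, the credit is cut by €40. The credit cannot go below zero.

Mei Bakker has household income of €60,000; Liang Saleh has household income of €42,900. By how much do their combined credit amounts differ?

€1,424

Mei (€60,000): Health Coverage Credit: €60,000 is €2,400 into a €6,000 phase-out range, leaving 3,600/6,000 of the credit: €3,560 × 3,600/6,000 = €2,136. Disability Support Credit: €60,000 is at or below the €118,200 threshold, so the full €3,160 applies. total €2,136 + €3,160 = €5,296
Liang (€42,900): Health Coverage Credit: €42,900 is at or below the €57,600 threshold, so the full €3,560 applies. Disability Support Credit: €42,900 is at or below the €118,200 threshold, so the full €3,160 applies. total €3,560 + €3,160 = €6,720
Difference: |€5,296 − €6,720| = €1,424.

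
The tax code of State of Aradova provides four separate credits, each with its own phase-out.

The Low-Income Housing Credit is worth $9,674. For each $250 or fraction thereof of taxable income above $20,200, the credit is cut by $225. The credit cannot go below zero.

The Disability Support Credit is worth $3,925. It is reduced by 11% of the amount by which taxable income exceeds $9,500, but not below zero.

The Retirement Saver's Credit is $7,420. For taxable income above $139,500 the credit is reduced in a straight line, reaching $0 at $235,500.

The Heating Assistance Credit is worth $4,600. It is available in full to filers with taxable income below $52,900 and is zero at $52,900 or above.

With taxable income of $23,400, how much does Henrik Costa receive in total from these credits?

$21,165

Low-Income Housing Credit: income exceeds $20,200 by $3,200, which is 13 full-or-partial $250 increments; reduction = 13 × $225 = $2,925, leaving $6,749.
Disability Support Credit: 11% of the $13,900 excess over $9,500 is $1,529; credit = $3,925 − $1,529 = $2,396.
Retirement Saver's Credit: $23,400 is at or below the $139,500 threshold, so the full $7,420 applies.
Heating Assistance Credit: $23,400 is below the $52,900 cutoff, so the full $4,600 applies.
Total: $6,749 + $2,396 + $7,420 + $4,600 = $21,165.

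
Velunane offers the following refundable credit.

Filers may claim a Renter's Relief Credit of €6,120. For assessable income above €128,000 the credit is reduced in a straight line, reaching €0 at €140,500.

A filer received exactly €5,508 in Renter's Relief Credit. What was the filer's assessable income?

€129,250

€5,508 is 5,508/6,120 of the full €6,120, so 612/6,120 of the €12,500 range has been used: income = €128,000 + €12,500 × 612/6,120 = €129,250.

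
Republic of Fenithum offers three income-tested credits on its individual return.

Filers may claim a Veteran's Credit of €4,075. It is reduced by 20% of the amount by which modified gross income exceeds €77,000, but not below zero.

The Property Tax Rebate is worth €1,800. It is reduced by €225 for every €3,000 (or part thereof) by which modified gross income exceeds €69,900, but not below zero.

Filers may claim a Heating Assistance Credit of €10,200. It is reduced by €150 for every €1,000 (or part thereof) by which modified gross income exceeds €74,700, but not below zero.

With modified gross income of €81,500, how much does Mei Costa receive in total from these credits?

Veteran's Credit: 20% of the €4,500 excess over €77,000 is €900; credit = €4,075 − €900 = €3,175.
Property Tax Rebate: income exceeds €69,900 by €11,600, which is 4 full-or-partial €3,000 increments; reduction = 4 × €225 = €900, leaving €900.
Heating Assistance Credit: income exceeds €74,700 by €6,800, which is 7 full-or-partial €1,000 increments; reduction = 7 × €150 = €1,050, leaving €9,150.
Total: €3,175 + €900 + €9,150 = €13,225.

€13,225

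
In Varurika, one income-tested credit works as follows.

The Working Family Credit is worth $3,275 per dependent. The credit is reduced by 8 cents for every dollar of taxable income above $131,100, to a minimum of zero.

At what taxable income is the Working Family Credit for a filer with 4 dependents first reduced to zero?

$294,850

Full credit = 4 × $3,275 = $13,100.
The credit falls by 8% of each dollar above $131,100, so it reaches zero when the excess is $13,100 / 8% = $163,750: income = $131,100 + $163,750 = $294,850.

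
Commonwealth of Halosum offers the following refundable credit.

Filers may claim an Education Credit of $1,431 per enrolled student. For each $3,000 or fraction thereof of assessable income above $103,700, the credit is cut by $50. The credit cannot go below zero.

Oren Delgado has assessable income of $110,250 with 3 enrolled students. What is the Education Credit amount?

$4,143

Education Credit: base = 3 × $1,431 = $4,293. income exceeds $103,700 by $6,550, which is 3 full-or-partial $3,000 increments; reduction = 3 × $50 = $150, leaving $4,143.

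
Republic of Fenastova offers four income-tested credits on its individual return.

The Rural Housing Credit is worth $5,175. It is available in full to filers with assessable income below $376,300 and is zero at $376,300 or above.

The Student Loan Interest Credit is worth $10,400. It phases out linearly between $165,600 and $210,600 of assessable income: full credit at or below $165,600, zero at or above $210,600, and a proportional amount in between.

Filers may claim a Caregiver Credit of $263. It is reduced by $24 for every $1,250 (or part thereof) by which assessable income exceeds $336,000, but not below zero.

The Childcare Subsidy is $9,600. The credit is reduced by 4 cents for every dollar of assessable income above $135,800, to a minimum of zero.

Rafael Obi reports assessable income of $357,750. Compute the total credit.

Rural Housing Credit: $357,750 is below the $376,300 cutoff, so the full $5,175 applies.
Student Loan Interest Credit: $357,750 is at or above $210,600, so the credit is $0.
Caregiver Credit: income exceeds $336,000 by $21,750 → 18 increments × $24 = $432 ≥ base, so the credit is $0.
Childcare Subsidy: 4% of the $221,950 excess over $135,800 is $8,878; credit = $9,600 − $8,878 = $722.
Total: $5,175 + $0 + $0 + $722 = $5,897.

$5,897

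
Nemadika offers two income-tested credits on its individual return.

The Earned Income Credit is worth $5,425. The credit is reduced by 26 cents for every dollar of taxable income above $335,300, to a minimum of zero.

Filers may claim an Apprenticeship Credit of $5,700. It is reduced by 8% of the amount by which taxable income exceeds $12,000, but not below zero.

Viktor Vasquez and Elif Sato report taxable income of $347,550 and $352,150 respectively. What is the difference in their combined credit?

Viktor ($347,550): Earned Income Credit: 26% of the $12,250 excess over $335,300 is $3,185; credit = $5,425 − $3,185 = $2,240. Apprenticeship Credit: 8% of the $335,550 excess over $12,000 is $26,844 ≥ base, so the credit is $0. total $2,240 + $0 = $2,240
Elif ($352,150): Earned Income Credit: 26% of the $16,850 excess over $335,300 is $4,381; credit = $5,425 − $4,381 = $1,044. Apprenticeship Credit: 8% of the $340,150 excess over $12,000 is $27,212 ≥ base, so the credit is $0. total $1,044 + $0 = $1,044
Difference: |$2,240 − $1,044| = $1,196.

$1,196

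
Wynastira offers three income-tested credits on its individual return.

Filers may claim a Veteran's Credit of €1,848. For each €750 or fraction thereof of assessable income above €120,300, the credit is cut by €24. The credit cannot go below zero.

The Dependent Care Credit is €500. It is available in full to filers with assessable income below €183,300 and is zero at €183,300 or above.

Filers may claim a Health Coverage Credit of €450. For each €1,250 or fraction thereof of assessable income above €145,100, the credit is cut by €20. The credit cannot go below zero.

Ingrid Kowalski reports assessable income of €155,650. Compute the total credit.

Veteran's Credit: income exceeds €120,300 by €35,350, which is 48 full-or-partial €750 increments; reduction = 48 × €24 = €1,152, leaving €696.
Dependent Care Credit: €155,650 is below the €183,300 cutoff, so the full €500 applies.
Health Coverage Credit: income exceeds €145,100 by €10,550, which is 9 full-or-partial €1,250 increments; reduction = 9 × €20 = €180, leaving €270.
Total: €696 + €500 + €270 = €1,466.

€1,466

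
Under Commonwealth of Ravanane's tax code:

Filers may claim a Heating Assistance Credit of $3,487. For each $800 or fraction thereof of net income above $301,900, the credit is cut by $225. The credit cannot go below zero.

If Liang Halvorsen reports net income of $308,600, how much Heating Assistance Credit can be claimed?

$1,462

Heating Assistance Credit: income exceeds $301,900 by $6,700, which is 9 full-or-partial $800 increments; reduction = 9 × $225 = $2,025, leaving $1,462.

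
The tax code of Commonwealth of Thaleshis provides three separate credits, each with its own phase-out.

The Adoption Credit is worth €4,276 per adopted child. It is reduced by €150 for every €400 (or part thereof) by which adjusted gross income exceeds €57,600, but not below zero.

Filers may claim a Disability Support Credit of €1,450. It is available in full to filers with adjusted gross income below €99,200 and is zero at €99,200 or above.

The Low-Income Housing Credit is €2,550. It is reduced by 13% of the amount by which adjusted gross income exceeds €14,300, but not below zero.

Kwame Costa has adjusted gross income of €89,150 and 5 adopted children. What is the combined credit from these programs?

Adoption Credit: base = 5 × €4,276 = €21,380. income exceeds €57,600 by €31,550, which is 79 full-or-partial €400 increments; reduction = 79 × €150 = €11,850, leaving €9,530.
Disability Support Credit: €89,150 is below the €99,200 cutoff, so the full €1,450 applies.
Low-Income Housing Credit: 13% of the €74,850 excess over €14,300 is €9,730.50 ≥ base, so the credit is €0.
Total: €9,530 + €1,450 + €0 = €10,980.

€10,980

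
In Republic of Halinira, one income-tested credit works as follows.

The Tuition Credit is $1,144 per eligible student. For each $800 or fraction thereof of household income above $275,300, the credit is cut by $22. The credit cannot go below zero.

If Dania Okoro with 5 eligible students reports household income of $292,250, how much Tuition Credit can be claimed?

$5,236

Tuition Credit: base = 5 × $1,144 = $5,720. income exceeds $275,300 by $16,950, which is 22 full-or-partial $800 increments; reduction = 22 × $22 = $484, leaving $5,236.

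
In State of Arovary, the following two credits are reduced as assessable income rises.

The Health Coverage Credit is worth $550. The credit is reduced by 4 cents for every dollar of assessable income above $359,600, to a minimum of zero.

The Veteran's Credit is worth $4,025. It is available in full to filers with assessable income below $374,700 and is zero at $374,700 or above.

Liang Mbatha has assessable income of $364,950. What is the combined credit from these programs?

Health Coverage Credit: 4% of the $5,350 excess over $359,600 is $214; credit = $550 − $214 = $336.
Veteran's Credit: $364,950 is below the $374,700 cutoff, so the full $4,025 applies.
Total: $336 + $4,025 = $4,361.

$4,361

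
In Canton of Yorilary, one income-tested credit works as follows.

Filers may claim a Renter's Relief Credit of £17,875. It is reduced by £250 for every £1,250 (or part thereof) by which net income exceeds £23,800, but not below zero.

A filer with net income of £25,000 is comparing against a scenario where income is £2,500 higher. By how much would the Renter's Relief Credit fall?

At £25,000 — income exceeds £23,800 by £1,200, which is 1 full-or-partial £1,250 increment; reduction = 1 × £250 = £250, leaving £17,625.
At £27,500 — income exceeds £23,800 by £3,700, which is 3 full-or-partial £1,250 increments; reduction = 3 × £250 = £750, leaving £17,125.
Lost: £17,625 − £17,125 = £500.

£500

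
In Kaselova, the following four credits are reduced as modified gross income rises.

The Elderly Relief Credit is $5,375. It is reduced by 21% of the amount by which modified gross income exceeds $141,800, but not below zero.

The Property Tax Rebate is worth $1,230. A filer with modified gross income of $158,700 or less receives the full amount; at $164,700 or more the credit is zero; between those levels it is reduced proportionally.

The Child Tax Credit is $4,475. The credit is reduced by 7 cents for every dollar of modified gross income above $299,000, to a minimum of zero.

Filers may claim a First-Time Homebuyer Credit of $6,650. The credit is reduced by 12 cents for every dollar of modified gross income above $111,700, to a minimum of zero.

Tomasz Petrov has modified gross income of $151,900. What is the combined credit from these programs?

Elderly Relief Credit: 21% of the $10,100 excess over $141,800 is $2,121; credit = $5,375 − $2,121 = $3,254.
Property Tax Rebate: $151,900 is at or below the $158,700 threshold, so the full $1,230 applies.
Child Tax Credit: $151,900 is at or below the $299,000 threshold, so the full $4,475 applies.
First-Time Homebuyer Credit: 12% of the $40,200 excess over $111,700 is $4,824; credit = $6,650 − $4,824 = $1,826.
Total: $3,254 + $1,230 + $4,475 + $1,826 = $10,785.

$10,785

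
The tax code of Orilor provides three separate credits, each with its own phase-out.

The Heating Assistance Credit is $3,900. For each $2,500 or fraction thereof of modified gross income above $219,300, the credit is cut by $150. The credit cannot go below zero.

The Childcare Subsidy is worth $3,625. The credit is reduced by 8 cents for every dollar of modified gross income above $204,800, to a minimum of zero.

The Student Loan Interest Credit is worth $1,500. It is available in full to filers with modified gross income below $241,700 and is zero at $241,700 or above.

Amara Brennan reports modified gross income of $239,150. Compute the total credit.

$5,077

Heating Assistance Credit: income exceeds $219,300 by $19,850, which is 8 full-or-partial $2,500 increments; reduction = 8 × $150 = $1,200, leaving $2,700.
Childcare Subsidy: 8% of the $34,350 excess over $204,800 is $2,748; credit = $3,625 − $2,748 = $877.
Student Loan Interest Credit: $239,150 is below the $241,700 cutoff, so the full $1,500 applies.
Total: $2,700 + $877 + $1,500 = $5,077.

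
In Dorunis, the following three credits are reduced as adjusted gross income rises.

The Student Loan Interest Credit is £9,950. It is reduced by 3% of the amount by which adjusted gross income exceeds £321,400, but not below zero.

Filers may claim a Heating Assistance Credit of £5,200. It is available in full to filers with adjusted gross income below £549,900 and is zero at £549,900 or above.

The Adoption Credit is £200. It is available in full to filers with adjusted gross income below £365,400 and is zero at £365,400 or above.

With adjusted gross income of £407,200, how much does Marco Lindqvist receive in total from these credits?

Student Loan Interest Credit: 3% of the £85,800 excess over £321,400 is £2,574; credit = £9,950 − £2,574 = £7,376.
Heating Assistance Credit: £407,200 is below the £549,900 cutoff, so the full £5,200 applies.
Adoption Credit: £407,200 meets or exceeds the £365,400 cutoff, so the credit is £0.
Total: £7,376 + £5,200 + £0 = £12,576.

£12,576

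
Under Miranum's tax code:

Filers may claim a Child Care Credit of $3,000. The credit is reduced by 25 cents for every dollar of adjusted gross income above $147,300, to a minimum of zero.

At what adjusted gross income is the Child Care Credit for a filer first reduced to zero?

$159,300

The credit falls by 25% of each dollar above $147,300, so it reaches zero when the excess is $3,000 / 25% = $12,000: income = $147,300 + $12,000 = $159,300.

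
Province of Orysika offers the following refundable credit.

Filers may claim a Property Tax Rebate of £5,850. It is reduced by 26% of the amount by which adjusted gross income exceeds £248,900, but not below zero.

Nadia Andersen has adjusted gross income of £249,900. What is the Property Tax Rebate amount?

Property Tax Rebate: 26% of the £1,000 excess over £248,900 is £260; credit = £5,850 − £260 = £5,590.

£5,590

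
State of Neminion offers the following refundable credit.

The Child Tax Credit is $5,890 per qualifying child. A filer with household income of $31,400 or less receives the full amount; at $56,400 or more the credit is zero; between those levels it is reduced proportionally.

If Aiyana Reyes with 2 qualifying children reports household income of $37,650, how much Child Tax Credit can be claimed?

$8,835

Child Tax Credit: base = 2 × $5,890 = $11,780. $37,650 is $6,250 into a $25,000 phase-out range, leaving 18,750/25,000 of the credit: $11,780 × 18,750/25,000 = $8,835.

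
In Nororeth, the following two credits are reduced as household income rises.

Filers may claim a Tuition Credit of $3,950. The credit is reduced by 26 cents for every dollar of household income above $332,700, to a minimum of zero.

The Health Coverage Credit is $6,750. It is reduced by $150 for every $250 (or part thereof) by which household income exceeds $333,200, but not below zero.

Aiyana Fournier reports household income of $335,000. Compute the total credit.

Tuition Credit: 26% of the $2,300 excess over $332,700 is $598; credit = $3,950 − $598 = $3,352.
Health Coverage Credit: income exceeds $333,200 by $1,800, which is 8 full-or-partial $250 increments; reduction = 8 × $150 = $1,200, leaving $5,550.
Total: $3,352 + $5,550 = $8,902.

$8,902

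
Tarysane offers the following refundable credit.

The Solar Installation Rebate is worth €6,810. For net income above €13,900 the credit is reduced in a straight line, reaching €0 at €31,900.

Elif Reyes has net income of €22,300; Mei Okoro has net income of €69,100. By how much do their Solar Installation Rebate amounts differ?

€3,632

Elif (€22,300): Solar Installation Rebate: €22,300 is €8,400 into a €18,000 phase-out range, leaving 9,600/18,000 of the credit: €6,810 × 9,600/18,000 = €3,632.
Mei (€69,100): Solar Installation Rebate: €69,100 is at or above €31,900, so the credit is €0.
Difference: |€3,632 − €0| = €3,632.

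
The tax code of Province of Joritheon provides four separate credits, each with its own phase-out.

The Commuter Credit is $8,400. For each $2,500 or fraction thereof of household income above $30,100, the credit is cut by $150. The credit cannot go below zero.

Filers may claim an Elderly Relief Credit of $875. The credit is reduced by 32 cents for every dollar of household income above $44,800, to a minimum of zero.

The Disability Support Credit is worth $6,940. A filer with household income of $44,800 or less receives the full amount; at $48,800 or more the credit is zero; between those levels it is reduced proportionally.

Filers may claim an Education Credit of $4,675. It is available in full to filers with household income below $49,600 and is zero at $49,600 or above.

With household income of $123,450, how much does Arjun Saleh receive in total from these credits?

$2,700

Commuter Credit: income exceeds $30,100 by $93,350, which is 38 full-or-partial $2,500 increments; reduction = 38 × $150 = $5,700, leaving $2,700.
Elderly Relief Credit: 32% of the $78,650 excess over $44,800 is $25,168 ≥ base, so the credit is $0.
Disability Support Credit: $123,450 is at or above $48,800, so the credit is $0.
Education Credit: $123,450 meets or exceeds the $49,600 cutoff, so the credit is $0.
Total: $2,700 + $0 + $0 + $0 = $2,700.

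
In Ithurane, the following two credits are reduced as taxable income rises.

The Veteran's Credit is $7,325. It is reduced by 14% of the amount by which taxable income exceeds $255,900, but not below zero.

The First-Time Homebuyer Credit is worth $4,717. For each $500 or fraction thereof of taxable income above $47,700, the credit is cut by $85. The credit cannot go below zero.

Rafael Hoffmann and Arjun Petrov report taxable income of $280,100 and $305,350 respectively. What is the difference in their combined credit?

Rafael ($280,100): Veteran's Credit: 14% of the $24,200 excess over $255,900 is $3,388; credit = $7,325 − $3,388 = $3,937. First-Time Homebuyer Credit: income exceeds $47,700 by $232,400 → 465 increments × $85 = $39,525 ≥ base, so the credit is $0. total $3,937 + $0 = $3,937
Arjun ($305,350): Veteran's Credit: 14% of the $49,450 excess over $255,900 is $6,923; credit = $7,325 − $6,923 = $402. First-Time Homebuyer Credit: income exceeds $47,700 by $257,650 → 516 increments × $85 = $43,860 ≥ base, so the credit is $0. total $402 + $0 = $402
Difference: |$3,937 − $402| = $3,535.

$3,535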